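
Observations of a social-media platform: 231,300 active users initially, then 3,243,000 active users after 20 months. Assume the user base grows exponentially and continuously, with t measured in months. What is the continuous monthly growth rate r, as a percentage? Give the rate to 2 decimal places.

3243000 = 231300 · e^(r·20)
e^(20r) = 3243000/231300 = 14.02075
r = ln(14.02075) / 20 = 2.64054 / 20

r ≈ 13.20% per month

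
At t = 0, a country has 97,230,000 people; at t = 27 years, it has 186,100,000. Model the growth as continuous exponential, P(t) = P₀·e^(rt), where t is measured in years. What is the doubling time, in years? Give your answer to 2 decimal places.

doubling time ≈ 28.83 years

r = ln(186100000/97230000) / 27 = ln(1.91402) / 27 ≈ 0.024045 per year
doubling time = ln 2 / |r| = 0.69315 / 0.024045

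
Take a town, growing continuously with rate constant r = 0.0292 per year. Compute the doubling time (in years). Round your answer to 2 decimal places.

doubling time ≈ 23.74 years

doubling time = ln(2) / |r| = 0.69315 / 0.0292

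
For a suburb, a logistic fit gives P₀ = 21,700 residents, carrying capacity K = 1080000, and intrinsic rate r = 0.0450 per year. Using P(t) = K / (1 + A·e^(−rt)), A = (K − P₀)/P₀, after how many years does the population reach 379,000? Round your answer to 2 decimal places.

t ≈ 72.71 years

A = (1080000 − 21700)/21700 = 48.76959
379000 = 1080000/(1 + 48.76959·e^(−0.045t)) → 1 + 48.76959·e^(−0.045t) = 2.8496
e^(−0.045t) = 0.037925 → t = ln(26.36758)/0.045 = 3.27214/0.045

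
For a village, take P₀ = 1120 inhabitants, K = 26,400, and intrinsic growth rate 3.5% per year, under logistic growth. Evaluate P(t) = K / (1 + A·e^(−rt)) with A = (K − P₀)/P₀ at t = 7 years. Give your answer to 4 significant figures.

≈ 1,414 inhabitants

A = (26400 − 1120)/1120 = 22.57143
P(7) = 26400 / (1 + 22.57143·e^(−0.035·7)) = 26400 / (1 + 22.57143·0.782705)
= 26400 / 18.66676 ≈ 1414.28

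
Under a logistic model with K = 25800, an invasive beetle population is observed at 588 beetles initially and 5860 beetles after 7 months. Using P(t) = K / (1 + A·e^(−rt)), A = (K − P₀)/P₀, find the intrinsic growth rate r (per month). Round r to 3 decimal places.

r ≈ 0.362 per month

A = (25800 − 588)/588 = 42.87755
5860 = 25800/(1 + 42.87755·e^(−r·7)) → e^(−7r) = (4.40273 − 1)/42.87755 = 0.079359
r = −ln(0.079359)/7 = 2.53377/7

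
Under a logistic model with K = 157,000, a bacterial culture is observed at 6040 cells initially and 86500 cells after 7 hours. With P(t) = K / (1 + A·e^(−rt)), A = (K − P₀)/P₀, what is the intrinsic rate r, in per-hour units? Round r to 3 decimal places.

r ≈ 0.489 per hour

A = (157000 − 6040)/6040 = 24.99338
86500 = 157000/(1 + 24.99338·e^(−r·7)) → e^(−7r) = (1.81503 − 1)/24.99338 = 0.03261
r = −ln(0.03261)/7 = 3.42314/7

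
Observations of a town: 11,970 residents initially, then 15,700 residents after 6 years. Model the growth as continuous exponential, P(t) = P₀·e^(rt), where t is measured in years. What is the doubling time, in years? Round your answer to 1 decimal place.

r = ln(15700/11970) / 6 = ln(1.31161) / 6 ≈ 0.04521 per year
doubling time = ln 2 / |r| = 0.69315 / 0.04521

doubling time ≈ 15.3 years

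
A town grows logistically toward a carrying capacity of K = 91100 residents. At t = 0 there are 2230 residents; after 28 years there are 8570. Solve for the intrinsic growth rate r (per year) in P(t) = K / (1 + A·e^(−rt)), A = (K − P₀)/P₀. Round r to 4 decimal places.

A = (91100 − 2230)/2230 = 39.85202
8570 = 91100/(1 + 39.85202·e^(−r·28)) → e^(−28r) = (10.63011 − 1)/39.85202 = 0.241647
r = −ln(0.241647)/28 = 1.42028/28

r ≈ 0.0507 per year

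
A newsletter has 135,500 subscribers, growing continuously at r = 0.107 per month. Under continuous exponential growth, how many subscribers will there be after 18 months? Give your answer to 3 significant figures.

≈ 930,000 subscribers

P(18) = 135500 · e^(0.107·18) = 135500 · e^(1.926)
= 135500 · 6.86201 ≈ 929801.98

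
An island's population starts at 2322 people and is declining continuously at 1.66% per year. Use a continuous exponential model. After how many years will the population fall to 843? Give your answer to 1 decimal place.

t ≈ 61.0 years

843 = 2322 · e^(-0.0166·t)
t = ln(843/2322) / -0.0166 = ln(0.36305) / -0.0166 = -1.01322 / -0.0166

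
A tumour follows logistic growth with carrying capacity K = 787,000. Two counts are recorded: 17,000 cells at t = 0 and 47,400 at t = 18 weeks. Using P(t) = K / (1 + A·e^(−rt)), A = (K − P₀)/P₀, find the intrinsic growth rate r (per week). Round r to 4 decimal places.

r ≈ 0.0592 per week

A = (787000 − 17000)/17000 = 45.29412
47400 = 787000/(1 + 45.29412·e^(−r·18)) → e^(−18r) = (16.60338 − 1)/45.29412 = 0.34449
r = −ln(0.34449)/18 = 1.06569/18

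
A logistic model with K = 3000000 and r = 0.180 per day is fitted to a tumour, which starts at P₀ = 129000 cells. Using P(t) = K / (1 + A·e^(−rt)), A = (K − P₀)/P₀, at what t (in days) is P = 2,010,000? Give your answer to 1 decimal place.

A = (3000000 − 129000)/129000 = 22.25581
2010000 = 3000000/(1 + 22.25581·e^(−0.18t)) → 1 + 22.25581·e^(−0.18t) = 1.49254
e^(−0.18t) = 0.022131 → t = ln(45.18605)/0.18 = 3.81079/0.18

t ≈ 21.2 days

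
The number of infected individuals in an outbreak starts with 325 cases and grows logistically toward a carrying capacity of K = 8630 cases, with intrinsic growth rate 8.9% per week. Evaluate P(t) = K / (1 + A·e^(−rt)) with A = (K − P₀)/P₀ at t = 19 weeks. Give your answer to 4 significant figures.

A = (8630 − 325)/325 = 25.55385
P(19) = 8630 / (1 + 25.55385·e^(−0.089·19)) = 8630 / (1 + 25.55385·0.184335)
= 8630 / 5.71047 ≈ 1511.26

≈ 1,511 cases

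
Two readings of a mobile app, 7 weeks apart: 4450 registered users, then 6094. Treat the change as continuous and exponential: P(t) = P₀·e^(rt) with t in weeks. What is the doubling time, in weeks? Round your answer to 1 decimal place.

doubling time ≈ 15.4 weeks

r = ln(6094/4450) / 7 = ln(1.36944) / 7 ≈ 0.044914 per week
doubling time = ln 2 / |r| = 0.69315 / 0.044914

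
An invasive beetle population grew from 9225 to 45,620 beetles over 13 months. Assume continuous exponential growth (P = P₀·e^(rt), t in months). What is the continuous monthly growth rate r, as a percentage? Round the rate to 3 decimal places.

r ≈ 12.296% per month

45620 = 9225 · e^(r·13)
e^(13r) = 45620/9225 = 4.94526
r = ln(4.94526) / 13 = 1.59843 / 13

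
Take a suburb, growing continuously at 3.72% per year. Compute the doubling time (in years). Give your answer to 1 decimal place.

doubling time = ln(2) / |r| = 0.69315 / 0.0372

doubling time ≈ 18.6 years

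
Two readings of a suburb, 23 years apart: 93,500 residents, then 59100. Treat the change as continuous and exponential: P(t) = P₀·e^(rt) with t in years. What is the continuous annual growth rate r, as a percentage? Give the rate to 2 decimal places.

r ≈ -1.99% per year

59100 = 93500 · e^(r·23)
e^(23r) = 59100/93500 = 0.63209
r = ln(0.63209) / 23 = -0.45873 / 23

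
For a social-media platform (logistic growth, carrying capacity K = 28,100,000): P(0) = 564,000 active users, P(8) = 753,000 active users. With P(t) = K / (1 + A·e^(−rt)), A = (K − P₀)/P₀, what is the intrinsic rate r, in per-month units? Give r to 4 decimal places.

A = (28100000 − 564000)/564000 = 48.8227
753000 = 28100000/(1 + 48.8227·e^(−r·8)) → e^(−8r) = (37.3174 − 1)/48.8227 = 0.743863
r = −ln(0.743863)/8 = 0.2959/8

r ≈ 0.0370 per month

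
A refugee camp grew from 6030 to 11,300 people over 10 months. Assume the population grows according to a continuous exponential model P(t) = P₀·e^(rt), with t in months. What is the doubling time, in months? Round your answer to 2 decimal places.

r = ln(11300/6030) / 10 = ln(1.87396) / 10 ≈ 0.062806 per month
doubling time = ln 2 / |r| = 0.69315 / 0.062806

doubling time ≈ 11.04 months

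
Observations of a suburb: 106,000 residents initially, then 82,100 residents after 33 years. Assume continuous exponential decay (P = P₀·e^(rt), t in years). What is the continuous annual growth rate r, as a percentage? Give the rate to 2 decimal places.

82100 = 106000 · e^(r·33)
e^(33r) = 82100/106000 = 0.77453
r = ln(0.77453) / 33 = -0.2555 / 33

r ≈ -0.77% per year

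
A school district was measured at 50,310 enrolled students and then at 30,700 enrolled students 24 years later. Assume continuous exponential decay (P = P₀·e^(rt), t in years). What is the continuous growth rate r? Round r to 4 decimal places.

30700 = 50310 · e^(r·24)
e^(24r) = 30700/50310 = 0.61022
r = ln(0.61022) / 24 = -0.49394 / 24

r ≈ -0.0206 per year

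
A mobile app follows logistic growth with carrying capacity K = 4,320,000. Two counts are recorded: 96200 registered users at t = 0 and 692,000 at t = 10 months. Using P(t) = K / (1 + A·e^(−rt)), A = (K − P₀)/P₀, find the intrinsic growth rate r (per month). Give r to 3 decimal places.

A = (4320000 − 96200)/96200 = 43.90644
692000 = 4320000/(1 + 43.90644·e^(−r·10)) → e^(−10r) = (6.24277 − 1)/43.90644 = 0.119408
r = −ln(0.119408)/10 = 2.12521/10

r ≈ 0.213 per month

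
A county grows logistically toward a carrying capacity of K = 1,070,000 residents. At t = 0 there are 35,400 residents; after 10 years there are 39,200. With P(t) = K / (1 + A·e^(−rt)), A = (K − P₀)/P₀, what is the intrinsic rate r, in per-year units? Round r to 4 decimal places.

r ≈ 0.0106 per year

A = (1070000 − 35400)/35400 = 29.22599
39200 = 1070000/(1 + 29.22599·e^(−r·10)) → e^(−10r) = (27.29592 − 1)/29.22599 = 0.899744
r = −ln(0.899744)/10 = 0.10564/10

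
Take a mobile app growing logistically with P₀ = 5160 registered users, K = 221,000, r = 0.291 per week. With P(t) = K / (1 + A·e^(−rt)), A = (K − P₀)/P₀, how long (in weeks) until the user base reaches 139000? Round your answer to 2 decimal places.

A = (221000 − 5160)/5160 = 41.82946
139000 = 221000/(1 + 41.82946·e^(−0.291t)) → 1 + 41.82946·e^(−0.291t) = 1.58993
e^(−0.291t) = 0.014103 → t = ln(70.90603)/0.291 = 4.26136/0.291

t ≈ 14.64 weeks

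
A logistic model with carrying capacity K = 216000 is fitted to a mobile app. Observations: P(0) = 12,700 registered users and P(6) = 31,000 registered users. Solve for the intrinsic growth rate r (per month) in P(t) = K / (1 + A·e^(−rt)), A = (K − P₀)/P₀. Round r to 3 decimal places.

r ≈ 0.164 per month

A = (216000 − 12700)/12700 = 16.00787
31000 = 216000/(1 + 16.00787·e^(−r·6)) → e^(−6r) = (6.96774 − 1)/16.00787 = 0.3728
r = −ln(0.3728)/6 = 0.98671/6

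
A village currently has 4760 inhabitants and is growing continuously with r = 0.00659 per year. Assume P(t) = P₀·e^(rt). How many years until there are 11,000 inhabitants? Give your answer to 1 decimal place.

11000 = 4760 · e^(0.00659·t)
t = ln(11000/4760) / 0.00659 = ln(2.31092) / 0.00659 = 0.83765 / 0.00659

t ≈ 127.1 years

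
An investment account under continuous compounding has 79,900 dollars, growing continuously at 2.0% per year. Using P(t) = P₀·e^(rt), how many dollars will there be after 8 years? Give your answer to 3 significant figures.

P(8) = 79900 · e^(0.02·8) = 79900 · e^(0.16)
= 79900 · 1.17351 ≈ 93763.52

≈ 93,800 dollars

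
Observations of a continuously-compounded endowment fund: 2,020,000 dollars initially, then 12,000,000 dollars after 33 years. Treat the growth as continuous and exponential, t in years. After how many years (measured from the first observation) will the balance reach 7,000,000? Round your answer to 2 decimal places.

t ≈ 23.02 years

r = ln(12000000/2020000) / 33 ≈ 0.053994 per year
t = ln(7000000/2020000) / r = 1.24281 / 0.053994 ≈ 23.018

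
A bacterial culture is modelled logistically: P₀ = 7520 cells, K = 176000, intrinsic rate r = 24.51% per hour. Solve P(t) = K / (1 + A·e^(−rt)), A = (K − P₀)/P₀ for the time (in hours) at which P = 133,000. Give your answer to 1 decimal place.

t ≈ 17.3 hours

A = (176000 − 7520)/7520 = 22.40426
133000 = 176000/(1 + 22.40426·e^(−0.2451t)) → 1 + 22.40426·e^(−0.2451t) = 1.32331
e^(−0.2451t) = 0.014431 → t = ln(69.29688)/0.2451 = 4.2384/0.2451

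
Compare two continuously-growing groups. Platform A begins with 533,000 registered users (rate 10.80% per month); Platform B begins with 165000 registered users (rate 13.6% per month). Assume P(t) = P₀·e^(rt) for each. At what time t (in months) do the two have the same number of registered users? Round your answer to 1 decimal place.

533000·e^(0.108t) = 165000·e^(0.136t)
533000/165000 = e^((0.136 − 0.108)t) → ln(3.2303) = 0.028·t
t = 1.17258 / 0.028

t ≈ 41.9 months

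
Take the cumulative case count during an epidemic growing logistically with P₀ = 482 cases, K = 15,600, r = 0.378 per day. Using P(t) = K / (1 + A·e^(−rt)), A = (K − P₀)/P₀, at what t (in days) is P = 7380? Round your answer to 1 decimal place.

A = (15600 − 482)/482 = 31.36515
7380 = 15600/(1 + 31.36515·e^(−0.378t)) → 1 + 31.36515·e^(−0.378t) = 2.11382
e^(−0.378t) = 0.035511 → t = ln(28.15995)/0.378 = 3.3379/0.378

t ≈ 8.8 days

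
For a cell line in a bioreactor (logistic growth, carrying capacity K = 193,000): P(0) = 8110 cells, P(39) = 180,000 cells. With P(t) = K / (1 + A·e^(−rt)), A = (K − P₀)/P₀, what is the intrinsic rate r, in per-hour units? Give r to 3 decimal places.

r ≈ 0.148 per hour

A = (193000 − 8110)/8110 = 22.79778
180000 = 193000/(1 + 22.79778·e^(−r·39)) → e^(−39r) = (1.07222 − 1)/22.79778 = 0.003168
r = −ln(0.003168)/39 = 5.75467/39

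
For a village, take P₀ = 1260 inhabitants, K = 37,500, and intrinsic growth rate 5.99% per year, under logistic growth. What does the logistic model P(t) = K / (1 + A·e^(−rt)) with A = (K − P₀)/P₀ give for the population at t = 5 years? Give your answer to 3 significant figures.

≈ 1,680 inhabitants

A = (37500 − 1260)/1260 = 28.7619
P(5) = 37500 / (1 + 28.7619·e^(−0.0599·5)) = 37500 / (1 + 28.7619·0.741189)
= 37500 / 22.318 ≈ 1680.26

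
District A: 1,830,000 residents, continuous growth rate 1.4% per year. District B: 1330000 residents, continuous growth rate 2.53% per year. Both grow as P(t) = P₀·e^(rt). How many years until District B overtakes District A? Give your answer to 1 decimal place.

t ≈ 28.2 years

1830000·e^(0.014t) = 1330000·e^(0.0253t)
1830000/1330000 = e^((0.0253 − 0.014)t) → ln(1.37594) = 0.0113·t
t = 0.31914 / 0.0113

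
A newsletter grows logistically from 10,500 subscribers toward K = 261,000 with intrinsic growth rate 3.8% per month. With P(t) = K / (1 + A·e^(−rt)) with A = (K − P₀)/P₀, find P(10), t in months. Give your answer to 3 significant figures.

≈ 15,100 subscribers

A = (261000 − 10500)/10500 = 23.85714
P(10) = 261000 / (1 + 23.85714·e^(−0.038·10)) = 261000 / (1 + 23.85714·0.683861)
= 261000 / 17.31498 ≈ 15073.65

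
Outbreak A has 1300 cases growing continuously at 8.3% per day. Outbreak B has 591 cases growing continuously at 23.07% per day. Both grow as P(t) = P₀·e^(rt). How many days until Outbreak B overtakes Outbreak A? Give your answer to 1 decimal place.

1300·e^(0.083t) = 591·e^(0.2307t)
1300/591 = e^((0.2307 − 0.083)t) → ln(2.19966) = 0.1477·t
t = 0.7883 / 0.1477

t ≈ 5.3 days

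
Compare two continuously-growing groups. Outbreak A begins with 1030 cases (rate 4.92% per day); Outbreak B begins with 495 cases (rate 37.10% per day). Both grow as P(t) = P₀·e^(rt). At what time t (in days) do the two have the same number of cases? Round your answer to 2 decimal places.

t ≈ 2.28 days

1030·e^(0.0492t) = 495·e^(0.371t)
1030/495 = e^((0.371 − 0.0492)t) → ln(2.08081) = 0.3218·t
t = 0.73276 / 0.3218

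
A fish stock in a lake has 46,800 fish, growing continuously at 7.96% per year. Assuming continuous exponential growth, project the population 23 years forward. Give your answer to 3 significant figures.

≈ 292,000 fish

P(23) = 46800 · e^(0.0796·23) = 46800 · e^(1.8308)
= 46800 · 6.23888 ≈ 291979.39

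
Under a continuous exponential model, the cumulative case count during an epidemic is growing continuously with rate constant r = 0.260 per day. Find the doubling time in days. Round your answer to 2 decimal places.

doubling time = ln(2) / |r| = 0.69315 / 0.26

doubling time ≈ 2.67 days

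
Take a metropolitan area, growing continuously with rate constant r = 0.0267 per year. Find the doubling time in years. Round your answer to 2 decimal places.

doubling time ≈ 25.96 years

doubling time = ln(2) / |r| = 0.69315 / 0.0267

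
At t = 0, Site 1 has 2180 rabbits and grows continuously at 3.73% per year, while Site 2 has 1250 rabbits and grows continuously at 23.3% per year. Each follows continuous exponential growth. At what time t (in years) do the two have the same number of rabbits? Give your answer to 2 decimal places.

2180·e^(0.0373t) = 1250·e^(0.233t)
2180/1250 = e^((0.233 − 0.0373)t) → ln(1.744) = 0.1957·t
t = 0.55618 / 0.1957

t ≈ 2.84 years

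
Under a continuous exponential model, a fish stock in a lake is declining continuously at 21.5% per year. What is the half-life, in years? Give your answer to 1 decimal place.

half-life ≈ 3.2 years

half-life = ln(2) / |r| = 0.69315 / 0.215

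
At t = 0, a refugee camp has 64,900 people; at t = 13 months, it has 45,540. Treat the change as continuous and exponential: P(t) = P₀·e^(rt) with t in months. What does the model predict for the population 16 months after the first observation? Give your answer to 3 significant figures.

r = ln(45540/64900) / 13 ≈ -0.027251 per month
P(16) = 64900 · e^(-0.027251·16) = 64900 · 0.64661 ≈ 41965.15

≈ 42,000 people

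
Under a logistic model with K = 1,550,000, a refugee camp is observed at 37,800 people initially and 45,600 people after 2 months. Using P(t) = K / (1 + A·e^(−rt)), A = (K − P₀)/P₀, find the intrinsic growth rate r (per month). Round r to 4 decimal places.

A = (1550000 − 37800)/37800 = 40.00529
45600 = 1550000/(1 + 40.00529·e^(−r·2)) → e^(−2r) = (33.99123 − 1)/40.00529 = 0.824672
r = −ln(0.824672)/2 = 0.19277/2

r ≈ 0.0964 per month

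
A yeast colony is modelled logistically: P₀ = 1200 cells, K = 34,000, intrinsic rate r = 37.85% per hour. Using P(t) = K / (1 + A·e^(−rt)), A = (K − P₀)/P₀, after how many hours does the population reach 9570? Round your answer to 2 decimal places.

A = (34000 − 1200)/1200 = 27.33333
9570 = 34000/(1 + 27.33333·e^(−0.3785t)) → 1 + 27.33333·e^(−0.3785t) = 3.55277
e^(−0.3785t) = 0.093394 → t = ln(10.70733)/0.3785 = 2.37093/0.3785

t ≈ 6.26 hours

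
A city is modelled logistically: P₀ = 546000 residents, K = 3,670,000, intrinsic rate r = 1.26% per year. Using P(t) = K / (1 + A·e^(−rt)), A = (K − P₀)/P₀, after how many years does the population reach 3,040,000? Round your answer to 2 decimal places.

A = (3670000 − 546000)/546000 = 5.72161
3040000 = 3670000/(1 + 5.72161·e^(−0.0126t)) → 1 + 5.72161·e^(−0.0126t) = 1.20724
e^(−0.0126t) = 0.03622 → t = ln(27.60905)/0.0126 = 3.31814/0.0126

t ≈ 263.34 years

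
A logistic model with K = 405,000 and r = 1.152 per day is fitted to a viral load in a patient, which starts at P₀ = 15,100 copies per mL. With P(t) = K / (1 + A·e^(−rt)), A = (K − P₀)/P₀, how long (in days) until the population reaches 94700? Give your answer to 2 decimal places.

t ≈ 1.79 days

A = (405000 − 15100)/15100 = 25.82119
94700 = 405000/(1 + 25.82119·e^(−1.152t)) → 1 + 25.82119·e^(−1.152t) = 4.27666
e^(−1.152t) = 0.126898 → t = ln(7.88033)/1.152 = 2.06437/1.152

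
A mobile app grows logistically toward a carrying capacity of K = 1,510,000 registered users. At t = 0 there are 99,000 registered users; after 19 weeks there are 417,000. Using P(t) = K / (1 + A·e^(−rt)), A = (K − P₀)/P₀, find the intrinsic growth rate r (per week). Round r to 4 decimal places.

A = (1510000 − 99000)/99000 = 14.25253
417000 = 1510000/(1 + 14.25253·e^(−r·19)) → e^(−19r) = (3.6211 − 1)/14.25253 = 0.183904
r = −ln(0.183904)/19 = 1.69334/19

r ≈ 0.0891 per week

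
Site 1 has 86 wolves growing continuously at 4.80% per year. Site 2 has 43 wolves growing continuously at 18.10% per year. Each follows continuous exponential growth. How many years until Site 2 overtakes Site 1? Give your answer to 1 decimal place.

t ≈ 5.2 years

86·e^(0.048t) = 43·e^(0.181t)
86/43 = e^((0.181 − 0.048)t) → ln(2) = 0.133·t
t = 0.69315 / 0.133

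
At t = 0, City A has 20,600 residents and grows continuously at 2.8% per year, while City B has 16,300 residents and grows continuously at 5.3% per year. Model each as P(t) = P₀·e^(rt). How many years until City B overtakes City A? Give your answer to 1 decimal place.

t ≈ 9.4 years

20600·e^(0.028t) = 16300·e^(0.053t)
20600/16300 = e^((0.053 − 0.028)t) → ln(1.2638) = 0.025·t
t = 0.23413 / 0.025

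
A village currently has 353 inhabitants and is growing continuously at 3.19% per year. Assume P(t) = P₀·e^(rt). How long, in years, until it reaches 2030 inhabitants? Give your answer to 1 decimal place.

t ≈ 54.8 years

2030 = 353 · e^(0.0319·t)
t = ln(2030/353) / 0.0319 = ln(5.75071) / 0.0319 = 1.74932 / 0.0319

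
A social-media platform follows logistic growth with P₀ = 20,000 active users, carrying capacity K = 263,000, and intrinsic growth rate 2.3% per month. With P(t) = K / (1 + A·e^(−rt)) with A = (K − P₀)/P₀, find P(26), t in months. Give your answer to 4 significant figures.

≈ 34,240 active users

A = (263000 − 20000)/20000 = 12.15
P(26) = 263000 / (1 + 12.15·e^(−0.023·26)) = 263000 / (1 + 12.15·0.54991)
= 263000 / 7.68141 ≈ 34238.5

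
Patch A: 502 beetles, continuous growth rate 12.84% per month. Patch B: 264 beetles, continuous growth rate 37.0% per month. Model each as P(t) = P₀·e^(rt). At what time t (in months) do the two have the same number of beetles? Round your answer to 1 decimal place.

t ≈ 2.7 months

502·e^(0.1284t) = 264·e^(0.37t)
502/264 = e^((0.37 − 0.1284)t) → ln(1.90152) = 0.2416·t
t = 0.64265 / 0.2416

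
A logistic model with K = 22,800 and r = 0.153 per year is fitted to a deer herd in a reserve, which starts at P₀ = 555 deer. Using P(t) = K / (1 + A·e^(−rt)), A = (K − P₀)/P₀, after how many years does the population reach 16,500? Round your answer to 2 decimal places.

t ≈ 30.42 years

A = (22800 − 555)/555 = 40.08108
16500 = 22800/(1 + 40.08108·e^(−0.153t)) → 1 + 40.08108·e^(−0.153t) = 1.38182
e^(−0.153t) = 0.009526 → t = ln(104.97426)/0.153 = 4.65372/0.153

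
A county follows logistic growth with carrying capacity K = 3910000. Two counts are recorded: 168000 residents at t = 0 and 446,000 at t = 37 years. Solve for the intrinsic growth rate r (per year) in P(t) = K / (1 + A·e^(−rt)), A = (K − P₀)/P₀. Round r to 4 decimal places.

A = (3910000 − 168000)/168000 = 22.27381
446000 = 3910000/(1 + 22.27381·e^(−r·37)) → e^(−37r) = (8.76682 − 1)/22.27381 = 0.348697
r = −ln(0.348697)/37 = 1.05355/37

r ≈ 0.0285 per year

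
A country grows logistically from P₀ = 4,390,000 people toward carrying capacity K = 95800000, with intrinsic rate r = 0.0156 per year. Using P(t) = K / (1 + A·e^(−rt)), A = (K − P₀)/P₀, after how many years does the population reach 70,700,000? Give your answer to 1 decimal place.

t ≈ 261.0 years

A = (95800000 − 4390000)/4390000 = 20.82232
70700000 = 95800000/(1 + 20.82232·e^(−0.0156t)) → 1 + 20.82232·e^(−0.0156t) = 1.35502
e^(−0.0156t) = 0.01705 → t = ln(58.65093)/0.0156 = 4.0716/0.0156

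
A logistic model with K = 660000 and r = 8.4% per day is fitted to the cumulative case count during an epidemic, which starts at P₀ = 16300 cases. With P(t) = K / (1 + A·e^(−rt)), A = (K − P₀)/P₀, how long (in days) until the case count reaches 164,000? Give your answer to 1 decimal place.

t ≈ 30.6 days

A = (660000 − 16300)/16300 = 39.4908
164000 = 660000/(1 + 39.4908·e^(−0.084t)) → 1 + 39.4908·e^(−0.084t) = 4.02439
e^(−0.084t) = 0.076585 → t = ln(13.05744)/0.084 = 2.56936/0.084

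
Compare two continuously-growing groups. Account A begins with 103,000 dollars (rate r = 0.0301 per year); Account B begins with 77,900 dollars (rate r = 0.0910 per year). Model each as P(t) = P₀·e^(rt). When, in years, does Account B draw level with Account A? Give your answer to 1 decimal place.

103000·e^(0.0301t) = 77900·e^(0.091t)
103000/77900 = e^((0.091 − 0.0301)t) → ln(1.32221) = 0.0609·t
t = 0.2793 / 0.0609

t ≈ 4.6 years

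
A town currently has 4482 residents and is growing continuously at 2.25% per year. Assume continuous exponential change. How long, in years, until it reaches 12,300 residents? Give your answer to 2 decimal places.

t ≈ 44.87 years

12300 = 4482 · e^(0.0225·t)
t = ln(12300/4482) / 0.0225 = ln(2.74431) / 0.0225 = 1.00953 / 0.0225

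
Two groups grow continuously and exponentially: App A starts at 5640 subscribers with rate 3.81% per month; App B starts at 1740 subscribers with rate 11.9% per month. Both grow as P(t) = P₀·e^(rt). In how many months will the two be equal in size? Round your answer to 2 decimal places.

t ≈ 14.54 months

5640·e^(0.0381t) = 1740·e^(0.119t)
5640/1740 = e^((0.119 − 0.0381)t) → ln(3.24138) = 0.0809·t
t = 1.176 / 0.0809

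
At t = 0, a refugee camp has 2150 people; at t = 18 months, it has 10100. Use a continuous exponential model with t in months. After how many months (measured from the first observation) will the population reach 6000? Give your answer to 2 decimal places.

t ≈ 11.94 months

r = ln(10100/2150) / 18 ≈ 0.085948 per month
t = ln(6000/2150) / r = 1.02629 / 0.085948 ≈ 11.941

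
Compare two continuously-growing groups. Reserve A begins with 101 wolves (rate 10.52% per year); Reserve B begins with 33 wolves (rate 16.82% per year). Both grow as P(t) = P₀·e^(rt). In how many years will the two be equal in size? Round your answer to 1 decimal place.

t ≈ 17.8 years

101·e^(0.1052t) = 33·e^(0.1682t)
101/33 = e^((0.1682 − 0.1052)t) → ln(3.06061) = 0.063·t
t = 1.11861 / 0.063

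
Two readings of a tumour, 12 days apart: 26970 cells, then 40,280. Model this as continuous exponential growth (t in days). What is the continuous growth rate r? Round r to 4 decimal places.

40280 = 26970 · e^(r·12)
e^(12r) = 40280/26970 = 1.49351
r = ln(1.49351) / 12 = 0.40113 / 12

r ≈ 0.0334 per day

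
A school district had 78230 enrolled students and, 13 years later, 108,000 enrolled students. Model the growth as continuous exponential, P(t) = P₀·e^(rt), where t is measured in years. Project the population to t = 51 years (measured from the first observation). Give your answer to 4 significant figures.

≈ 277,200 enrolled students

r = ln(108000/78230) / 13 ≈ 0.024806 per year
P(51) = 78230 · e^(0.024806·51) = 78230 · 3.54347 ≈ 277205.55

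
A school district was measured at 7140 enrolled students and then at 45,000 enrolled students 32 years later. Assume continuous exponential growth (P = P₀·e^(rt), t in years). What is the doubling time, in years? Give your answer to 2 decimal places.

doubling time ≈ 12.05 years

r = ln(45000/7140) / 32 = ln(6.30252) / 32 ≈ 0.05753 per year
doubling time = ln 2 / |r| = 0.69315 / 0.05753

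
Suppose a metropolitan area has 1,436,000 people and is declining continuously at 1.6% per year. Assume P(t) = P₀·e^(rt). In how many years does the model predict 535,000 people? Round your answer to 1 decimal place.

535000 = 1436000 · e^(-0.016·t)
t = ln(535000/1436000) / -0.016 = ln(0.37256) / -0.016 = -0.98735 / -0.016

t ≈ 61.7 years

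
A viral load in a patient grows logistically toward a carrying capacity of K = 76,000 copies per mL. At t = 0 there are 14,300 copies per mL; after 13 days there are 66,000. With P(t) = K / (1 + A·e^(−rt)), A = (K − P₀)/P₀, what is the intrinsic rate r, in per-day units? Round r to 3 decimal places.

A = (76000 − 14300)/14300 = 4.31469
66000 = 76000/(1 + 4.31469·e^(−r·13)) → e^(−13r) = (1.15152 − 1)/4.31469 = 0.035116
r = −ln(0.035116)/13 = 3.34909/13

r ≈ 0.258 per day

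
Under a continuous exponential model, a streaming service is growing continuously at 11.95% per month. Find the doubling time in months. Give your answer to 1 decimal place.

doubling time = ln(2) / |r| = 0.69315 / 0.1195

doubling time ≈ 5.8 months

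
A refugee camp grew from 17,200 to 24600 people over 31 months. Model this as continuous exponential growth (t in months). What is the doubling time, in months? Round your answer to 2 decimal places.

doubling time ≈ 60.05 months

r = ln(24600/17200) / 31 = ln(1.43023) / 31 ≈ 0.011543 per month
doubling time = ln 2 / |r| = 0.69315 / 0.011543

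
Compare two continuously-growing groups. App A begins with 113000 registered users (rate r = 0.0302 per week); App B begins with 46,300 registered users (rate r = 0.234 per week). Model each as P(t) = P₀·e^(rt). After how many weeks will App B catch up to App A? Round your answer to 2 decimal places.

113000·e^(0.0302t) = 46300·e^(0.234t)
113000/46300 = e^((0.234 − 0.0302)t) → ln(2.4406) = 0.2038·t
t = 0.89225 / 0.2038

t ≈ 4.38 weeks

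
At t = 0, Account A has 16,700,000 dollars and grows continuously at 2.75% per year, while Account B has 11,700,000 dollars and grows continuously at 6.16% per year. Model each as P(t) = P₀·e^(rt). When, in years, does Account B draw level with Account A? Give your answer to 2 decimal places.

16700000·e^(0.0275t) = 11700000·e^(0.0616t)
16700000/11700000 = e^((0.0616 − 0.0275)t) → ln(1.42735) = 0.0341·t
t = 0.35582 / 0.0341

t ≈ 10.43 years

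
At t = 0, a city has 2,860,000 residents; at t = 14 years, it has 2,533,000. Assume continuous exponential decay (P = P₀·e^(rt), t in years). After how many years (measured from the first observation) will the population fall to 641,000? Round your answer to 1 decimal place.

t ≈ 172.4 years

r = ln(2533000/2860000) / 14 ≈ -0.008673 per year
t = ln(641000/2860000) / r = -1.49555 / -0.008673 ≈ 172.444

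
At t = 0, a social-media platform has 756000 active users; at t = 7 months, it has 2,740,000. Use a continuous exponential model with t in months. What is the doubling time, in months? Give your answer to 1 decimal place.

r = ln(2740000/756000) / 7 = ln(3.62434) / 7 ≈ 0.183953 per month
doubling time = ln 2 / |r| = 0.69315 / 0.183953

doubling time ≈ 3.8 months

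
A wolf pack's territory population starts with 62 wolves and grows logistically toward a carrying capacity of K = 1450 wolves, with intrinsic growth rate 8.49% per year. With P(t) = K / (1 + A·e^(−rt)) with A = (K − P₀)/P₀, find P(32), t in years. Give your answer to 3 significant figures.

A = (1450 − 62)/62 = 22.3871
P(32) = 1450 / (1 + 22.3871·e^(−0.0849·32)) = 1450 / (1 + 22.3871·0.066086)
= 1450 / 2.47947 ≈ 584.8

≈ 585 wolves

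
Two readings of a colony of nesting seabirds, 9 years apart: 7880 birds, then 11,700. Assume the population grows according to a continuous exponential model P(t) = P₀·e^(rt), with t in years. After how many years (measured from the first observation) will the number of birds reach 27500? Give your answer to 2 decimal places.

t ≈ 28.46 years

r = ln(11700/7880) / 9 ≈ 0.043918 per year
t = ln(27500/7880) / r = 1.24986 / 0.043918 ≈ 28.459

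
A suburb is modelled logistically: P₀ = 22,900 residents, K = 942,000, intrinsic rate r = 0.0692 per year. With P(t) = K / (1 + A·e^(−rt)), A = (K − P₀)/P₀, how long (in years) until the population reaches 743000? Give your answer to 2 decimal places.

t ≈ 72.39 years

A = (942000 − 22900)/22900 = 40.13537
743000 = 942000/(1 + 40.13537·e^(−0.0692t)) → 1 + 40.13537·e^(−0.0692t) = 1.26783
e^(−0.0692t) = 0.006673 → t = ln(149.85216)/0.0692 = 5.00965/0.0692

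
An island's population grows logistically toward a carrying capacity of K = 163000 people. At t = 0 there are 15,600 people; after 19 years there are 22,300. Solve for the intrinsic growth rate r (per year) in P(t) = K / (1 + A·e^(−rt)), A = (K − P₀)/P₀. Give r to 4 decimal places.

A = (163000 − 15600)/15600 = 9.44872
22300 = 163000/(1 + 9.44872·e^(−r·19)) → e^(−19r) = (7.30942 − 1)/9.44872 = 0.667754
r = −ln(0.667754)/19 = 0.40384/19

r ≈ 0.0213 per year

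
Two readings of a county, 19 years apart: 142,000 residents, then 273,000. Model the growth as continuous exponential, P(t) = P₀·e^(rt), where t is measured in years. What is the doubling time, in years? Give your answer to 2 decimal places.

doubling time ≈ 20.15 years

r = ln(273000/142000) / 19 = ln(1.92254) / 19 ≈ 0.034402 per year
doubling time = ln 2 / |r| = 0.69315 / 0.034402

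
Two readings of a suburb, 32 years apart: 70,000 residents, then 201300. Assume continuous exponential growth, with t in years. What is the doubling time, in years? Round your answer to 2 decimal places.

r = ln(201300/70000) / 32 = ln(2.87571) / 32 ≈ 0.033009 per year
doubling time = ln 2 / |r| = 0.69315 / 0.033009

doubling time ≈ 21.00 years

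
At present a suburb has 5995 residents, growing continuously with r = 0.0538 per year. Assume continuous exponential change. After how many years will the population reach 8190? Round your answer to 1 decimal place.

8190 = 5995 · e^(0.0538·t)
t = ln(8190/5995) / 0.0538 = ln(1.36614) / 0.0538 = 0.31199 / 0.0538

t ≈ 5.8 years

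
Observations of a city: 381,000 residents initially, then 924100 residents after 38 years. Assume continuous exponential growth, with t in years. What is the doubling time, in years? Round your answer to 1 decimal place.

r = ln(924100/381000) / 38 = ln(2.42546) / 38 ≈ 0.023316 per year
doubling time = ln 2 / |r| = 0.69315 / 0.023316

doubling time ≈ 29.7 years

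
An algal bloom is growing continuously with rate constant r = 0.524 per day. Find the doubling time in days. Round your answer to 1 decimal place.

doubling time = ln(2) / |r| = 0.69315 / 0.524

doubling time ≈ 1.3 days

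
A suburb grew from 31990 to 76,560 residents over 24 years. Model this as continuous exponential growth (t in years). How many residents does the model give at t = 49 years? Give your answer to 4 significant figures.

r = ln(76560/31990) / 24 ≈ 0.03636 per year
P(49) = 31990 · e^(0.03636·49) = 31990 · 5.93973 ≈ 190011.88

≈ 190,000 residents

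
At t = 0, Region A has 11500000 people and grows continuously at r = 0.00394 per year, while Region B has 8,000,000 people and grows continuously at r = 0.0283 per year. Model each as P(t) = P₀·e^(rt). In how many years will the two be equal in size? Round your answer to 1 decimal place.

t ≈ 14.9 years

11500000·e^(0.00394t) = 8000000·e^(0.0283t)
11500000/8000000 = e^((0.0283 − 0.00394)t) → ln(1.4375) = 0.02436·t
t = 0.36291 / 0.02436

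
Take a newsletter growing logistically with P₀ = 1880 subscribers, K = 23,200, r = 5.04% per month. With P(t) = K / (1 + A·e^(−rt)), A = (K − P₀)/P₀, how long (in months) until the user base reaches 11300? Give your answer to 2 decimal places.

t ≈ 47.16 months

A = (23200 − 1880)/1880 = 11.34043
11300 = 23200/(1 + 11.34043·e^(−0.0504t)) → 1 + 11.34043·e^(−0.0504t) = 2.0531
e^(−0.0504t) = 0.092862 → t = ln(10.76864)/0.0504 = 2.37664/0.0504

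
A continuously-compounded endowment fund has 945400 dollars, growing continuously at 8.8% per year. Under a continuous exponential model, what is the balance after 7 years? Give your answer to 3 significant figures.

P(7) = 945400 · e^(0.088·7) = 945400 · e^(0.616)
= 945400 · 1.85151 ≈ 1750414.89

≈ 1,750,000 dollars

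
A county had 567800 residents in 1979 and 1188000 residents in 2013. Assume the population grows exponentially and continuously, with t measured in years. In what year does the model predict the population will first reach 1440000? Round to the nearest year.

year 2022

r = ln(1188000/567800) / 34 = 0.73826/34 ≈ 0.021713 per year
t = ln(1440000/567800) / r = 0.93063/0.021713 ≈ 42.86 years after 1979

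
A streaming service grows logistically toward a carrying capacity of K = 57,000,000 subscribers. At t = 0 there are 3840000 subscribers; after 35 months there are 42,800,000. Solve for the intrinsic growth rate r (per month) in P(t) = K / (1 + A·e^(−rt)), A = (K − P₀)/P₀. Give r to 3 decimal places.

A = (57000000 − 3840000)/3840000 = 13.84375
42800000 = 57000000/(1 + 13.84375·e^(−r·35)) → e^(−35r) = (1.33178 − 1)/13.84375 = 0.023966
r = −ln(0.023966)/35 = 3.73113/35

r ≈ 0.107 per month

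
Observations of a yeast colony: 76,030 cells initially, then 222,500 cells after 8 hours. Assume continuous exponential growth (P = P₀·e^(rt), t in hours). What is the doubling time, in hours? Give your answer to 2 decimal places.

r = ln(222500/76030) / 8 = ln(2.92648) / 8 ≈ 0.134225 per hour
doubling time = ln 2 / |r| = 0.69315 / 0.134225

doubling time ≈ 5.16 hours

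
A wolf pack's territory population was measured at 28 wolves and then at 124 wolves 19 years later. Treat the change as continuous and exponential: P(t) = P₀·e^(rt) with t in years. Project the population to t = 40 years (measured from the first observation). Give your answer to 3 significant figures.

r = ln(124/28) / 19 ≈ 0.07832 per year
P(40) = 28 · e^(0.07832·40) = 28 · 22.93797 ≈ 642.26

≈ 642 wolves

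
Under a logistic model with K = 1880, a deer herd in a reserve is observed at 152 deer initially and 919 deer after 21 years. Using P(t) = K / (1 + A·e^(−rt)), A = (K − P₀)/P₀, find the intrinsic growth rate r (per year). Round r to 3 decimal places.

r ≈ 0.114 per year

A = (1880 − 152)/152 = 11.36842
919 = 1880/(1 + 11.36842·e^(−r·21)) → e^(−21r) = (2.0457 − 1)/11.36842 = 0.091983
r = −ln(0.091983)/21 = 2.38615/21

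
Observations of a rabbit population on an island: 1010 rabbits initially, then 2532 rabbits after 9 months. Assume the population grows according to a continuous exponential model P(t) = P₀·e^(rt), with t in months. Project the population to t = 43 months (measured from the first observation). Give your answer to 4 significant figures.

r = ln(2532/1010) / 9 ≈ 0.102118 per month
P(43) = 1010 · e^(0.102118·43) = 1010 · 80.72598 ≈ 81533.24

≈ 81,530 rabbits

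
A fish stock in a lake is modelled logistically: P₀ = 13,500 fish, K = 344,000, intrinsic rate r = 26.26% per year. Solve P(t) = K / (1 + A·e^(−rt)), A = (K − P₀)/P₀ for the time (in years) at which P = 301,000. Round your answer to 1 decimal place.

t ≈ 19.6 years

A = (344000 − 13500)/13500 = 24.48148
301000 = 344000/(1 + 24.48148·e^(−0.2626t)) → 1 + 24.48148·e^(−0.2626t) = 1.14286
e^(−0.2626t) = 0.005835 → t = ln(171.37037)/0.2626 = 5.14383/0.2626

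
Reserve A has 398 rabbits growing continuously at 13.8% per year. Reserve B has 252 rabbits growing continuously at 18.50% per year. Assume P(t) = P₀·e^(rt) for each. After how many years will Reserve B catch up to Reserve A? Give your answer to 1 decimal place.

398·e^(0.138t) = 252·e^(0.185t)
398/252 = e^((0.185 − 0.138)t) → ln(1.57937) = 0.047·t
t = 0.45702 / 0.047

t ≈ 9.7 years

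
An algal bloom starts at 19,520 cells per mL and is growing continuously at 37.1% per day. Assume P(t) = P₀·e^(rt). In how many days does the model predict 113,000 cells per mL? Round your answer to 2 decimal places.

113000 = 19520 · e^(0.371·t)
t = ln(113000/19520) / 0.371 = ln(5.78893) / 0.371 = 1.75595 / 0.371

t ≈ 4.73 days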